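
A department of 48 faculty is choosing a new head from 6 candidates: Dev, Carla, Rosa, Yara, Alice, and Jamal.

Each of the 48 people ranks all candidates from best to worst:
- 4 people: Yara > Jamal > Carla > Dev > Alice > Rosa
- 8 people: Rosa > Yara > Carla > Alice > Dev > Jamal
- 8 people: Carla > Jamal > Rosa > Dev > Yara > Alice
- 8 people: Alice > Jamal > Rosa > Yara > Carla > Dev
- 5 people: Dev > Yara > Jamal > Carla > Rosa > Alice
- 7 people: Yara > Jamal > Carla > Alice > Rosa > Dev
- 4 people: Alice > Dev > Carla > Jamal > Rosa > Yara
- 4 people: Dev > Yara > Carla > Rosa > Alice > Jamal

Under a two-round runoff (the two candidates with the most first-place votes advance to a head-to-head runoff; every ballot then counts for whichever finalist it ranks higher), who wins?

Round 1 first-place votes: Dev 9, Carla 8, Rosa 8, Yara 11, Alice 12, Jamal 0. Alice and Yara advance.
Runoff: Alice is ranked above Yara on 12 ballots, Yara above Alice on 36.

Yara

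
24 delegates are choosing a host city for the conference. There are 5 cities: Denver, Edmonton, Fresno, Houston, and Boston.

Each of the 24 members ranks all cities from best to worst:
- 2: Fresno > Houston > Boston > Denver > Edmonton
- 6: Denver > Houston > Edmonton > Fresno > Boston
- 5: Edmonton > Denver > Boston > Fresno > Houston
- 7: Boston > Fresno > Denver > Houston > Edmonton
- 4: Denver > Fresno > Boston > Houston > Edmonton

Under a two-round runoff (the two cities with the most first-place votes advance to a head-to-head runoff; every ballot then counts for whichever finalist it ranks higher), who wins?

Denver

Round 1 first-place votes: Denver 10, Edmonton 5, Fresno 2, Houston 0, Boston 7. Denver and Boston advance.
Runoff: Denver is ranked above Boston on 15 ballots, Boston above Denver on 9.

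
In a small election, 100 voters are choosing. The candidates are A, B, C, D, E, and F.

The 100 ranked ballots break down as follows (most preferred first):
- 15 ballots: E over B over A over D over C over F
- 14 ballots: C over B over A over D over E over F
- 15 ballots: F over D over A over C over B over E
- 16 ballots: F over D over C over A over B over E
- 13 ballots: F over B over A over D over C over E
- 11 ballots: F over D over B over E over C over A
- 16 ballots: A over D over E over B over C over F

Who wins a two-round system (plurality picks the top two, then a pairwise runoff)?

Round 1 first-place votes: A 16, B 0, C 14, D 0, E 15, F 55. F and A advance.
Runoff: F is ranked above A on 55 ballots, A above F on 45.

F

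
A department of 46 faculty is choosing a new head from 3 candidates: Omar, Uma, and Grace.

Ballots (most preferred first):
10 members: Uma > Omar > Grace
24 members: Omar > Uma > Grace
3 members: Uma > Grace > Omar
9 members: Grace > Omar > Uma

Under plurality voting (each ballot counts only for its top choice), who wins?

Omar

First-place votes: Omar 24, Uma 13, Grace 9.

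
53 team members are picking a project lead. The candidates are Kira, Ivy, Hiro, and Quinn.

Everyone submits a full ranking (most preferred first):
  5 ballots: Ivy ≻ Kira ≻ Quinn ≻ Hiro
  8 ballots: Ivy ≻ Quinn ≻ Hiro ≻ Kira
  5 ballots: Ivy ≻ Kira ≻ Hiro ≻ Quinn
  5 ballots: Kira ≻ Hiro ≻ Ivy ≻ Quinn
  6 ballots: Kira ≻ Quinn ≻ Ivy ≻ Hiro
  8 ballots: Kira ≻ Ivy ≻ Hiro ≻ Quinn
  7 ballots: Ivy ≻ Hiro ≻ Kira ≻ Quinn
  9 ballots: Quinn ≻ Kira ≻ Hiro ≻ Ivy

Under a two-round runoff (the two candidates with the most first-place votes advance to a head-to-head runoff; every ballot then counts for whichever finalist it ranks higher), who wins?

Round 1 first-place votes: Kira 19, Ivy 25, Hiro 0, Quinn 9. Ivy and Kira advance.
Runoff: Ivy is ranked above Kira on 25 ballots, Kira above Ivy on 28.

Kira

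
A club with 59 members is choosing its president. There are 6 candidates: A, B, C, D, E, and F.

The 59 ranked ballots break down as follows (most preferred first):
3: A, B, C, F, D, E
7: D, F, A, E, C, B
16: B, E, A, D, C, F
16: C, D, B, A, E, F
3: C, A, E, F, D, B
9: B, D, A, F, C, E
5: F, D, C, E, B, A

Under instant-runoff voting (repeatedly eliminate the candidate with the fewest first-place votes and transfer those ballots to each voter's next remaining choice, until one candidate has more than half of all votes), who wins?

C

Round 1: A 3, B 25, C 19, D 7, E 0, F 5. E eliminated.
Round 2: A 3, B 25, C 19, D 7, F 5. A eliminated.
Round 3: B 28, C 19, D 7, F 5. F eliminated.
Round 4: B 28, C 19, D 12. D eliminated.
Round 5: B 28, C 31. C has a majority (≥30).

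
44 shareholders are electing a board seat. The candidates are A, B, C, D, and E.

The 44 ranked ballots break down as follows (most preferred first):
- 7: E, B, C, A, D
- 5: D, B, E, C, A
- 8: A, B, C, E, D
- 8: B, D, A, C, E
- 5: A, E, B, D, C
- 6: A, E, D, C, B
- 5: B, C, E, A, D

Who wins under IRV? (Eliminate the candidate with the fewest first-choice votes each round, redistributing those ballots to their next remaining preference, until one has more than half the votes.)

B

Round 1: A 19, B 13, C 0, D 5, E 7. C eliminated.
Round 2: A 19, B 13, D 5, E 7. D eliminated.
Round 3: A 19, B 18, E 7. E eliminated.
Round 4: A 19, B 25. B has a majority (≥23).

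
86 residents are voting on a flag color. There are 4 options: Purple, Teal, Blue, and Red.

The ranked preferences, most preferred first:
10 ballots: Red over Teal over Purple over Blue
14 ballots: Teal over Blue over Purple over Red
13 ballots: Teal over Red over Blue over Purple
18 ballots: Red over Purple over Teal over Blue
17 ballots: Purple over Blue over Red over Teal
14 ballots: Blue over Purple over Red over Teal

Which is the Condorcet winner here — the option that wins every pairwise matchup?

Purple

Purple vs Teal: 49–37
Purple vs Blue: 45–41
Purple vs Red: 45–41
Purple beats every other option.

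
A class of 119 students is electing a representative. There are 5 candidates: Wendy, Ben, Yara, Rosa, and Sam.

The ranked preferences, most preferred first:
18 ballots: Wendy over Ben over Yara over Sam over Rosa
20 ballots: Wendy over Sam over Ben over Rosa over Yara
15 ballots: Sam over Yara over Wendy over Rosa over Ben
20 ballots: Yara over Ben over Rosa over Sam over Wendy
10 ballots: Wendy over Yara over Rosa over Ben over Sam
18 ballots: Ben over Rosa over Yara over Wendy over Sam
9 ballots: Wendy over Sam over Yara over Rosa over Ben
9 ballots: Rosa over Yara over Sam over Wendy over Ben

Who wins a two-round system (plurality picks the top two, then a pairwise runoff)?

Round 1 first-place votes: Wendy 57, Ben 18, Yara 20, Rosa 9, Sam 15. Wendy and Yara advance.
Runoff: Wendy is ranked above Yara on 57 ballots, Yara above Wendy on 62.

Yara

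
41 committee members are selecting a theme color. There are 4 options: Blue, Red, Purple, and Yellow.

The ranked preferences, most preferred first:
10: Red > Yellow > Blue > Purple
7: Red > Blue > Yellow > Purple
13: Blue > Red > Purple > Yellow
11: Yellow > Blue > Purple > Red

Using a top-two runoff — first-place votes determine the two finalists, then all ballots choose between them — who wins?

Blue

Round 1 first-place votes: Blue 13, Red 17, Purple 0, Yellow 11. Red and Blue advance.
Runoff: Red is ranked above Blue on 17 ballots, Blue above Red on 24.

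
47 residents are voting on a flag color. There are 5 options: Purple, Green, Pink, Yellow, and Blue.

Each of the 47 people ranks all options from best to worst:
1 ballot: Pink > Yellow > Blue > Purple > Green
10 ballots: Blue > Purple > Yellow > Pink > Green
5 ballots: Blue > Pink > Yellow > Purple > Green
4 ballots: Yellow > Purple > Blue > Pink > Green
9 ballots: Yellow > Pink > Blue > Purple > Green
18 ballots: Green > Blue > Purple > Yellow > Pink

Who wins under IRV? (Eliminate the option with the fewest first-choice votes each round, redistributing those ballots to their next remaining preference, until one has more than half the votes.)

Blue

Round 1: Purple 0, Green 18, Pink 1, Yellow 13, Blue 15. Purple eliminated.
Round 2: Green 18, Pink 1, Yellow 13, Blue 15. Pink eliminated.
Round 3: Green 18, Yellow 14, Blue 15. Yellow eliminated.
Round 4: Green 18, Blue 29. Blue has a majority (≥24).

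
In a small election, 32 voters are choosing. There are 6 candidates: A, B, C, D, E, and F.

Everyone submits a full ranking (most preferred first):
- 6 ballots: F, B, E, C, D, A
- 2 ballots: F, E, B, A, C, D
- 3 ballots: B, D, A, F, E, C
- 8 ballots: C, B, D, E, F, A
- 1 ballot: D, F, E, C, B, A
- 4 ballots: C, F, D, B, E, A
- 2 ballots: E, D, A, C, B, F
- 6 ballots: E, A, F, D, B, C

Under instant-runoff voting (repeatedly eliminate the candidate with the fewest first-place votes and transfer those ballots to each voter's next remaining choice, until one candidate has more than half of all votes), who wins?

Round 1: A 0, B 3, C 12, D 1, E 8, F 8. A eliminated.
Round 2: B 3, C 12, D 1, E 8, F 8. D eliminated.
Round 3: B 3, C 12, E 8, F 9. B eliminated.
Round 4: C 12, E 8, F 12. E eliminated.
Round 5: C 14, F 18. F has a majority (≥17).

F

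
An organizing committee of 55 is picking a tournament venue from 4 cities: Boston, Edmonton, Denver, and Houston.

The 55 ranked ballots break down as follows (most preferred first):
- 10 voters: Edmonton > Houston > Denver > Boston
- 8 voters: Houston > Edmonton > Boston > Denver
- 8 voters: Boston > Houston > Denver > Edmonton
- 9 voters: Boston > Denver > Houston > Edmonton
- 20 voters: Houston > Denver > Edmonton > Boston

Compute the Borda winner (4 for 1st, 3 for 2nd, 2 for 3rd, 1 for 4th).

Houston

Boston: 10×1 + 8×2 + 8×4 + 9×4 + 20×1 = 114
Edmonton: 10×4 + 8×3 + 8×1 + 9×1 + 20×2 = 121
Denver: 10×2 + 8×1 + 8×2 + 9×3 + 20×3 = 131
Houston: 10×3 + 8×4 + 8×3 + 9×2 + 20×4 = 184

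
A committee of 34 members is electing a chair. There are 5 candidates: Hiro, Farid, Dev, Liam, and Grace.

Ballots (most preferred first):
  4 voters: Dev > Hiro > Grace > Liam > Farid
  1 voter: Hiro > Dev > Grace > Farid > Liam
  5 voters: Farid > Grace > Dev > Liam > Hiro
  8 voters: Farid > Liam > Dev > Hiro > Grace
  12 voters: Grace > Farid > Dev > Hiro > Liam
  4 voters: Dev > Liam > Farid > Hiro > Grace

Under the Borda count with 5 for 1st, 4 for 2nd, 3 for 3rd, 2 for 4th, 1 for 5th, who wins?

Hiro: 4×4 + 1×5 + 5×1 + 8×2 + 12×2 + 4×2 = 74
Farid: 4×1 + 1×2 + 5×5 + 8×5 + 12×4 + 4×3 = 131
Dev: 4×5 + 1×4 + 5×3 + 8×3 + 12×3 + 4×5 = 119
Liam: 4×2 + 1×1 + 5×2 + 8×4 + 12×1 + 4×4 = 79
Grace: 4×3 + 1×3 + 5×4 + 8×1 + 12×5 + 4×1 = 107

Farid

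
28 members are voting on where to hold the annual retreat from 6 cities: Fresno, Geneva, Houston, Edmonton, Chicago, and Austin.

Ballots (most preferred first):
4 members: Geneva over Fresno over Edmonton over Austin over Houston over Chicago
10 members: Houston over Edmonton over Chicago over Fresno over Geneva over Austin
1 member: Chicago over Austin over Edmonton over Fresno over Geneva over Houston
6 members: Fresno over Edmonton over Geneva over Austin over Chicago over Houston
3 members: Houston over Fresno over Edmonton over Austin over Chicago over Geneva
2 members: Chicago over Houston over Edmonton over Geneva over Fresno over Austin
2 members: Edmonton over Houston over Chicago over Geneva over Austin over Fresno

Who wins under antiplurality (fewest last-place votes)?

Last-place votes: Fresno 2, Geneva 3, Houston 7, Edmonton 0, Chicago 4, Austin 12.

Edmonton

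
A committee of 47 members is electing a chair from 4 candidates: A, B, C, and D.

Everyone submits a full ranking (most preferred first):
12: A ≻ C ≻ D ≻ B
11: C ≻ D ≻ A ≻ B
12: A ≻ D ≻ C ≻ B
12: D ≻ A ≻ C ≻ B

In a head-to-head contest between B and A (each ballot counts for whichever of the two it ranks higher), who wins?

A

B is ranked above A on 0 ballots; A above B on 47.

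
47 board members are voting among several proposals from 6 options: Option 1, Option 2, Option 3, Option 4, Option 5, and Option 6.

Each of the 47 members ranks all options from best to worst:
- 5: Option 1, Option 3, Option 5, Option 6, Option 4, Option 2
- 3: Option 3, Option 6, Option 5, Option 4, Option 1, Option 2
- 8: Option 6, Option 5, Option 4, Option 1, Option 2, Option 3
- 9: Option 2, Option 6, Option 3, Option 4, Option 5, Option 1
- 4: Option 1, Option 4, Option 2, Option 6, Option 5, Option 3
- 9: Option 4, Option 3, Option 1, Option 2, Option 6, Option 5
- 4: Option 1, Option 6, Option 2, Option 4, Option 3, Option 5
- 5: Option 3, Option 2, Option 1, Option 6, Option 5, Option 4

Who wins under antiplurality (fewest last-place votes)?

Last-place votes: Option 1 9, Option 2 8, Option 3 12, Option 4 5, Option 5 13, Option 6 0.

Option 6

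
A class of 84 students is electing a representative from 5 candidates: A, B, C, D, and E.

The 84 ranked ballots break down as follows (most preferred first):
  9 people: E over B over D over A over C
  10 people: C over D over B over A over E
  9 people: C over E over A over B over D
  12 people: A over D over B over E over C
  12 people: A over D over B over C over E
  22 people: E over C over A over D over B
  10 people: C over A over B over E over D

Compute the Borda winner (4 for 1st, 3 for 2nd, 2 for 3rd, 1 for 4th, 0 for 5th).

A

A: 9×1 + 10×1 + 9×2 + 12×4 + 12×4 + 22×2 + 10×3 = 207
B: 9×3 + 10×2 + 9×1 + 12×2 + 12×2 + 22×0 + 10×2 = 124
C: 9×0 + 10×4 + 9×4 + 12×0 + 12×1 + 22×3 + 10×4 = 194
D: 9×2 + 10×3 + 9×0 + 12×3 + 12×3 + 22×1 + 10×0 = 142
E: 9×4 + 10×0 + 9×3 + 12×1 + 12×0 + 22×4 + 10×1 = 173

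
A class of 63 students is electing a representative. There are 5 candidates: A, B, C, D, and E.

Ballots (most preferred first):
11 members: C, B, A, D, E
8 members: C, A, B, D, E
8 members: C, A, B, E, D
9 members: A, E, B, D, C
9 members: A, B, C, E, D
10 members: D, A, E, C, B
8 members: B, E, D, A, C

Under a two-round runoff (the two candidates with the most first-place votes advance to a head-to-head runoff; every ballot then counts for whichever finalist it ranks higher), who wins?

Round 1 first-place votes: A 18, B 8, C 27, D 10, E 0. C and A advance.
Runoff: C is ranked above A on 27 ballots, A above C on 36.

A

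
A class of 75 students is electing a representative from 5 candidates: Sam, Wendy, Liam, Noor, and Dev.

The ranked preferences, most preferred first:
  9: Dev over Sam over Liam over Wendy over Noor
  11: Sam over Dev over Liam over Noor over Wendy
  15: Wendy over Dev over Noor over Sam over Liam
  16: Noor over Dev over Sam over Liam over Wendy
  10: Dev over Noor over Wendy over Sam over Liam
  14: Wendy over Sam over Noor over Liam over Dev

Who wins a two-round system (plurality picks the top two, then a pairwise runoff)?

Dev

Round 1 first-place votes: Sam 11, Wendy 29, Liam 0, Noor 16, Dev 19. Wendy and Dev advance.
Runoff: Wendy is ranked above Dev on 29 ballots, Dev above Wendy on 46.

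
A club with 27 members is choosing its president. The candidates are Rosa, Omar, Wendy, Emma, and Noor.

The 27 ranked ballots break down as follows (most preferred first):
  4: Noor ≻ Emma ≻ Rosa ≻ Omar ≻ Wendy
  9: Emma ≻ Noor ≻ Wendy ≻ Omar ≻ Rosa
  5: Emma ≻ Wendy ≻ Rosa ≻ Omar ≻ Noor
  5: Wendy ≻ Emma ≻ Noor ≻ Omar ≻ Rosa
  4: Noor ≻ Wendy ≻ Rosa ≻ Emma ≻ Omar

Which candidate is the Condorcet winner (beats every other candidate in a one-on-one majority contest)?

Emma

Emma vs Rosa: 23–4
Emma vs Omar: 27–0
Emma vs Wendy: 18–9
Emma vs Noor: 19–8
Emma beats every other candidate.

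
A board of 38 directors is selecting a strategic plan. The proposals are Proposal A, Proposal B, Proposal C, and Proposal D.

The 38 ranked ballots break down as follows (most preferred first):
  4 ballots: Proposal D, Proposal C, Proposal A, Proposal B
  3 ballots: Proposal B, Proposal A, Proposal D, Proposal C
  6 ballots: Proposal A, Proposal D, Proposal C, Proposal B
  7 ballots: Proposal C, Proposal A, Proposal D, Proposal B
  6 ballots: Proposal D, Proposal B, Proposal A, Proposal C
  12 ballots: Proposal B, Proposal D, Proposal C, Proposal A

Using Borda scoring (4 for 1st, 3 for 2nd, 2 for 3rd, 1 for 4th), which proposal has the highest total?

Proposal A: 4×2 + 3×3 + 6×4 + 7×3 + 6×2 + 12×1 = 86
Proposal B: 4×1 + 3×4 + 6×1 + 7×1 + 6×3 + 12×4 = 95
Proposal C: 4×3 + 3×1 + 6×2 + 7×4 + 6×1 + 12×2 = 85
Proposal D: 4×4 + 3×2 + 6×3 + 7×2 + 6×4 + 12×3 = 114

Proposal D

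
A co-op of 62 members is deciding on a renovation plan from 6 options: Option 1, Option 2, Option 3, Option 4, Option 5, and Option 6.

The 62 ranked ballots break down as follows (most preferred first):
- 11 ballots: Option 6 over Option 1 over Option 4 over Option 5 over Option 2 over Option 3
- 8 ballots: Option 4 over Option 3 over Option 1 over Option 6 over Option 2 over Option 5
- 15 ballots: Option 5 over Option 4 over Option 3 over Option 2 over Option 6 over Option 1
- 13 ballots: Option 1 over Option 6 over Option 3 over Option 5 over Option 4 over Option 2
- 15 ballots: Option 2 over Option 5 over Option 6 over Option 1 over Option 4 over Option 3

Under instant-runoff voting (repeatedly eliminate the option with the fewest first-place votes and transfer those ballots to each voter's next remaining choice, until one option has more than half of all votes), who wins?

Round 1: Option 1 13, Option 2 15, Option 3 0, Option 4 8, Option 5 15, Option 6 11. Option 3 eliminated.
Round 2: Option 1 13, Option 2 15, Option 4 8, Option 5 15, Option 6 11. Option 4 eliminated.
Round 3: Option 1 21, Option 2 15, Option 5 15, Option 6 11. Option 6 eliminated.
Round 4: Option 1 32, Option 2 15, Option 5 15. Option 1 has a majority (≥32).

Option 1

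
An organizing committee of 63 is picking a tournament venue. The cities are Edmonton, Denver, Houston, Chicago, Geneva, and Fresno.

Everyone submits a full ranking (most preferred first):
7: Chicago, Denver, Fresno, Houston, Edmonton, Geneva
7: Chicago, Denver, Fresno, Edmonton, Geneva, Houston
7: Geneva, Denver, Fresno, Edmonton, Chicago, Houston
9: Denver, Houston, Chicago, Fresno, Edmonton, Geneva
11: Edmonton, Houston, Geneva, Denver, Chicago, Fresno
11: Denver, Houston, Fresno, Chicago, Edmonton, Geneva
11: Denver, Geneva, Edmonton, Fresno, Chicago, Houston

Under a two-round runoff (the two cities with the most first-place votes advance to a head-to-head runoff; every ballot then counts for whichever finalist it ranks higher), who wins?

Round 1 first-place votes: Edmonton 11, Denver 31, Houston 0, Chicago 14, Geneva 7, Fresno 0. Denver and Chicago advance.
Runoff: Denver is ranked above Chicago on 49 ballots, Chicago above Denver on 14.

Denver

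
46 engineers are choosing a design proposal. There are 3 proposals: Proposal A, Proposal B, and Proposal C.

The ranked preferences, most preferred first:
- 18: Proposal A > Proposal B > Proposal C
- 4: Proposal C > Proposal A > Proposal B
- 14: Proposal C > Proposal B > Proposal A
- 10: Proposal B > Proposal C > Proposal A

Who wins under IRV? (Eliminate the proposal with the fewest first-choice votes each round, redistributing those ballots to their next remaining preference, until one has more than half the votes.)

Proposal C

Round 1: Proposal A 18, Proposal B 10, Proposal C 18. Proposal B eliminated.
Round 2: Proposal A 18, Proposal C 28. Proposal C has a majority (≥24).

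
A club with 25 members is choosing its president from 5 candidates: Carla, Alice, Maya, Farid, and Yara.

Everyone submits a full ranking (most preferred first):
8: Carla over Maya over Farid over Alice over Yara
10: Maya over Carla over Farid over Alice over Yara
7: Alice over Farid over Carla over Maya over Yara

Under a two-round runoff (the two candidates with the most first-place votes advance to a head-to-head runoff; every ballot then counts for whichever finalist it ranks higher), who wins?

Round 1 first-place votes: Carla 8, Alice 7, Maya 10, Farid 0, Yara 0. Maya and Carla advance.
Runoff: Maya is ranked above Carla on 10 ballots, Carla above Maya on 15.

Carla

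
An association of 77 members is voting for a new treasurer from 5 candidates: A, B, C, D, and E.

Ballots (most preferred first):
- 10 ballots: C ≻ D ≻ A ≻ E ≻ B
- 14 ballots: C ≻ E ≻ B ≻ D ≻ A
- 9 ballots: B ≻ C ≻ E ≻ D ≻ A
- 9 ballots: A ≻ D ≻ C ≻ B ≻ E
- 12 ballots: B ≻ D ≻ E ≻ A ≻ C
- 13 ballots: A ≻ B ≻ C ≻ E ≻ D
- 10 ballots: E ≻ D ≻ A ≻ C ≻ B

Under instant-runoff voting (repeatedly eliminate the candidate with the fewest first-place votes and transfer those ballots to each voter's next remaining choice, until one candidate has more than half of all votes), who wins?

A

Round 1: A 22, B 21, C 24, D 0, E 10. D eliminated.
Round 2: A 22, B 21, C 24, E 10. E eliminated.
Round 3: A 32, B 21, C 24. B eliminated.
Round 4: A 44, C 33. A has a majority (≥39).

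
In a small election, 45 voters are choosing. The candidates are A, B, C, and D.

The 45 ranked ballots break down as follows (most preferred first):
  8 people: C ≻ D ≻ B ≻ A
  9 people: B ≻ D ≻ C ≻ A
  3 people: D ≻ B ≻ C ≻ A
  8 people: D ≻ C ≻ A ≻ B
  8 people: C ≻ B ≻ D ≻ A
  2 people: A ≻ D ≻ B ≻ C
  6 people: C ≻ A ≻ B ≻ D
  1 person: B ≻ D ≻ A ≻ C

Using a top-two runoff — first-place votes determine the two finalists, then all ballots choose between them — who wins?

D

Round 1 first-place votes: A 2, B 10, C 22, D 11. C and D advance.
Runoff: C is ranked above D on 22 ballots, D above C on 23.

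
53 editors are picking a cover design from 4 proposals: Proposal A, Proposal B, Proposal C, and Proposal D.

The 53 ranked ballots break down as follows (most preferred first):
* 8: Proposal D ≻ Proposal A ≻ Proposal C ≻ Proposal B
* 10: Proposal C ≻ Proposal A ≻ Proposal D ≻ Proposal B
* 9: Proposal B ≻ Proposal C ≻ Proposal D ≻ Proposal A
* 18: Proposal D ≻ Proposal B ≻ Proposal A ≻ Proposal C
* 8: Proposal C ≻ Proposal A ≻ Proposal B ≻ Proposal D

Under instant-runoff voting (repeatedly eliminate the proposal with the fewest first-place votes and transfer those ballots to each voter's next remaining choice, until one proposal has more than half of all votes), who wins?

Round 1: Proposal A 0, Proposal B 9, Proposal C 18, Proposal D 26. Proposal A eliminated.
Round 2: Proposal B 9, Proposal C 18, Proposal D 26. Proposal B eliminated.
Round 3: Proposal C 27, Proposal D 26. Proposal C has a majority (≥27).

Proposal C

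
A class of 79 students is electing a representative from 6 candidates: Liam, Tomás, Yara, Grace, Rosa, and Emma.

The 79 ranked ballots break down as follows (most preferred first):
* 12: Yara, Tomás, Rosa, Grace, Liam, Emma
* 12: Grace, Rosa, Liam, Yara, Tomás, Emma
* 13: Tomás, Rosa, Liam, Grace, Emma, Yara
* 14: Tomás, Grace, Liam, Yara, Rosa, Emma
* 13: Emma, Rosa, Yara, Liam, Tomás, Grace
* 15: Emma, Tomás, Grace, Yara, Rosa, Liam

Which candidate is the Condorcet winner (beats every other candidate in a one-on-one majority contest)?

Tomás

Tomás vs Liam: 54–25
Tomás vs Yara: 42–37
Tomás vs Grace: 67–12
Tomás vs Rosa: 54–25
Tomás vs Emma: 51–28
Tomás beats every other candidate.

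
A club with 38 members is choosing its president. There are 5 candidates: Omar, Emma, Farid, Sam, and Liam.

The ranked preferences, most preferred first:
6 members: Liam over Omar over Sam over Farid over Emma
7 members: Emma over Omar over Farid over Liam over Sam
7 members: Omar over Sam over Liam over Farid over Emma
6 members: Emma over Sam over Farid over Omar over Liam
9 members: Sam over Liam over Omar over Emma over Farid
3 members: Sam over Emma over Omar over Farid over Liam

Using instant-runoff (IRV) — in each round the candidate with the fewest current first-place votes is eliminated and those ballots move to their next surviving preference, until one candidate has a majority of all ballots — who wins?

Omar

Round 1: Omar 7, Emma 13, Farid 0, Sam 12, Liam 6. Farid eliminated.
Round 2: Omar 7, Emma 13, Sam 12, Liam 6. Liam eliminated.
Round 3: Omar 13, Emma 13, Sam 12. Sam eliminated.
Round 4: Omar 22, Emma 16. Omar has a majority (≥20).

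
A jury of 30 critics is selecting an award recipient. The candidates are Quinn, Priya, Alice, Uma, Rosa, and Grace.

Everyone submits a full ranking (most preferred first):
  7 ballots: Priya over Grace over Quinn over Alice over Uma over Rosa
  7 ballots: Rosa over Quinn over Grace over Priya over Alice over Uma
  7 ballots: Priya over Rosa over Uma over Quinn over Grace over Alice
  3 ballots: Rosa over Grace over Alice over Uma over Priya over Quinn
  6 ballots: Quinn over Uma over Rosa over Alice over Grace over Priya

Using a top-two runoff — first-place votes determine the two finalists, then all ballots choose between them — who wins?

Round 1 first-place votes: Quinn 6, Priya 14, Alice 0, Uma 0, Rosa 10, Grace 0. Priya and Rosa advance.
Runoff: Priya is ranked above Rosa on 14 ballots, Rosa above Priya on 16.

Rosa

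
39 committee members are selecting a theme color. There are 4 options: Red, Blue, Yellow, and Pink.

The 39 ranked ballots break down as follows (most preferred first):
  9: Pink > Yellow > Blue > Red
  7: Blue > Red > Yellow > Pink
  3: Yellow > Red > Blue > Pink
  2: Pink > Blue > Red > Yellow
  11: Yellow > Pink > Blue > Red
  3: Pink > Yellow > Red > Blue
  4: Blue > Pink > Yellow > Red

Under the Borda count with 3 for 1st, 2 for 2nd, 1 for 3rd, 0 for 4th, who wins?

Yellow

Red: 9×0 + 7×2 + 3×2 + 2×1 + 11×0 + 3×1 + 4×0 = 25
Blue: 9×1 + 7×3 + 3×1 + 2×2 + 11×1 + 3×0 + 4×3 = 60
Yellow: 9×2 + 7×1 + 3×3 + 2×0 + 11×3 + 3×2 + 4×1 = 77
Pink: 9×3 + 7×0 + 3×0 + 2×3 + 11×2 + 3×3 + 4×2 = 72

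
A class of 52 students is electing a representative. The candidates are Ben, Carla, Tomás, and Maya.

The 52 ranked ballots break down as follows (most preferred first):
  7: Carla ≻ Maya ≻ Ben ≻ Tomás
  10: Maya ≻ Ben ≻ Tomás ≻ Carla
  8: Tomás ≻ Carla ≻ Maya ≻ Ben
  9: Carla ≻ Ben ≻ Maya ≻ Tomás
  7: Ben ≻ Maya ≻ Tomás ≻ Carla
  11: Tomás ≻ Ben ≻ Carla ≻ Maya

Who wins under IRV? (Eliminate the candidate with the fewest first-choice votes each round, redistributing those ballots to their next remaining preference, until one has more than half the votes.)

Maya

Round 1: Ben 7, Carla 16, Tomás 19, Maya 10. Ben eliminated.
Round 2: Carla 16, Tomás 19, Maya 17. Carla eliminated.
Round 3: Tomás 19, Maya 33. Maya has a majority (≥27).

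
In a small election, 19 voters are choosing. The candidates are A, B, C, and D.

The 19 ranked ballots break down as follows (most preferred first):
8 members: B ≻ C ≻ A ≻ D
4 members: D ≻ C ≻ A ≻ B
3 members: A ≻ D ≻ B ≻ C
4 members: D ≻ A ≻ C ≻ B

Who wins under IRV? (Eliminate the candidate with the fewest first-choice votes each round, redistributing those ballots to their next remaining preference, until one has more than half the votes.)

Round 1: A 3, B 8, C 0, D 8. C eliminated.
Round 2: A 3, B 8, D 8. A eliminated.
Round 3: B 8, D 11. D has a majority (≥10).

D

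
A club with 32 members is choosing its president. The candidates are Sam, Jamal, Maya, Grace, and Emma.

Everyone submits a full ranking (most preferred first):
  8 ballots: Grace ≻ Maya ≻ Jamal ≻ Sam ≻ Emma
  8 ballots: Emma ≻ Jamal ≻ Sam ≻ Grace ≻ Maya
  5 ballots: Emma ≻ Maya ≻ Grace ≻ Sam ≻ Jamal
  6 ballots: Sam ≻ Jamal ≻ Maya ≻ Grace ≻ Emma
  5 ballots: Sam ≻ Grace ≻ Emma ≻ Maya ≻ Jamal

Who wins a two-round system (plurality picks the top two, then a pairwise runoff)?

Round 1 first-place votes: Sam 11, Jamal 0, Maya 0, Grace 8, Emma 13. Emma and Sam advance.
Runoff: Emma is ranked above Sam on 13 ballots, Sam above Emma on 19.

Sam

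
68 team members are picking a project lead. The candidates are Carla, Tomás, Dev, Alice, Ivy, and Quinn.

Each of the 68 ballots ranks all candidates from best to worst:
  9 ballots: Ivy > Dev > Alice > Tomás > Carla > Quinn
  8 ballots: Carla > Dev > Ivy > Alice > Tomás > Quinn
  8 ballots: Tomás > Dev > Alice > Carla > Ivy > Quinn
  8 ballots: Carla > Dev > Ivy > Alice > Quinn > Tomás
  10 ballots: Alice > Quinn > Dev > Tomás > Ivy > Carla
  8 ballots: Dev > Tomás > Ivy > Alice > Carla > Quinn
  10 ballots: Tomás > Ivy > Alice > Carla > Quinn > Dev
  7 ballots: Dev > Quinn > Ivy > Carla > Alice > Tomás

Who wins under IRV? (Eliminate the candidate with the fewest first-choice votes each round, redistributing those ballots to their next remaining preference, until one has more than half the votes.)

Round 1: Carla 16, Tomás 18, Dev 15, Alice 10, Ivy 9, Quinn 0. Quinn eliminated.
Round 2: Carla 16, Tomás 18, Dev 15, Alice 10, Ivy 9. Ivy eliminated.
Round 3: Carla 16, Tomás 18, Dev 24, Alice 10. Alice eliminated.
Round 4: Carla 16, Tomás 18, Dev 34. Carla eliminated.
Round 5: Tomás 18, Dev 50. Dev has a majority (≥35).

Dev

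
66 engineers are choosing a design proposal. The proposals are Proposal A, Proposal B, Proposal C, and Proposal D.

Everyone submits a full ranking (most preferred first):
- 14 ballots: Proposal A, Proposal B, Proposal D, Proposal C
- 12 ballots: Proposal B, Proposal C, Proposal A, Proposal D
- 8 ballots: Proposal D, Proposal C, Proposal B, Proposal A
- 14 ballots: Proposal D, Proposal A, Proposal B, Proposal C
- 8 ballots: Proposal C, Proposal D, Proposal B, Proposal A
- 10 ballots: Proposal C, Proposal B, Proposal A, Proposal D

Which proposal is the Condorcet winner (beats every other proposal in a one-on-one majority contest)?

Proposal B vs Proposal A: 38–28
Proposal B vs Proposal C: 40–26
Proposal B vs Proposal D: 36–30
Proposal B beats every other proposal.

Proposal B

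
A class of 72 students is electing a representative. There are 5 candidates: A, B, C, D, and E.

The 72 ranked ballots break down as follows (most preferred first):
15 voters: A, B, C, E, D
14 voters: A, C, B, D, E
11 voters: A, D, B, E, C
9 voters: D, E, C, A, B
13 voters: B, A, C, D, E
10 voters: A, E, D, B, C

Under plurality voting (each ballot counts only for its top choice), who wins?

First-place votes: A 50, B 13, C 0, D 9, E 0.

A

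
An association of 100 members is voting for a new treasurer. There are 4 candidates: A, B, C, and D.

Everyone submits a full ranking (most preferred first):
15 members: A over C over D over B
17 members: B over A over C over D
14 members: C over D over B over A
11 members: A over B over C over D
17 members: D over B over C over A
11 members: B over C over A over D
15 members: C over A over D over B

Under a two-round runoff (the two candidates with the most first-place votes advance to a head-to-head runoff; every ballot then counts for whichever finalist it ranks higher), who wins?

Round 1 first-place votes: A 26, B 28, C 29, D 17. C and B advance.
Runoff: C is ranked above B on 44 ballots, B above C on 56.

B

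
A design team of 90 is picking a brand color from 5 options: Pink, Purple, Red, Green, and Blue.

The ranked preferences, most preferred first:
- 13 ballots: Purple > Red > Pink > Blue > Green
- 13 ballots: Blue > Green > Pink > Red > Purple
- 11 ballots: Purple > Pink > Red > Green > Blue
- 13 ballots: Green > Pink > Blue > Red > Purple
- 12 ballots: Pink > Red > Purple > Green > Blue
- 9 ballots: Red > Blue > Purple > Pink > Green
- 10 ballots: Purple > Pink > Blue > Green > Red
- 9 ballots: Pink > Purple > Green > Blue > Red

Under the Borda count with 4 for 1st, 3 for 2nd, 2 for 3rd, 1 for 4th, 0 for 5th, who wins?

Pink: 13×2 + 13×2 + 11×3 + 13×3 + 12×4 + 9×1 + 10×3 + 9×4 = 247
Purple: 13×4 + 13×0 + 11×4 + 13×0 + 12×2 + 9×2 + 10×4 + 9×3 = 205
Red: 13×3 + 13×1 + 11×2 + 13×1 + 12×3 + 9×4 + 10×0 + 9×0 = 159
Green: 13×0 + 13×3 + 11×1 + 13×4 + 12×1 + 9×0 + 10×1 + 9×2 = 142
Blue: 13×1 + 13×4 + 11×0 + 13×2 + 12×0 + 9×3 + 10×2 + 9×1 = 147

Pink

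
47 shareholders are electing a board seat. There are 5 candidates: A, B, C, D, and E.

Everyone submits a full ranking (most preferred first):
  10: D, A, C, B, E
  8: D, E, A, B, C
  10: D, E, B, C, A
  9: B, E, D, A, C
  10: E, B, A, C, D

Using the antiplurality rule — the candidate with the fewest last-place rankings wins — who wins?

Last-place votes: A 10, B 0, C 17, D 10, E 10.

B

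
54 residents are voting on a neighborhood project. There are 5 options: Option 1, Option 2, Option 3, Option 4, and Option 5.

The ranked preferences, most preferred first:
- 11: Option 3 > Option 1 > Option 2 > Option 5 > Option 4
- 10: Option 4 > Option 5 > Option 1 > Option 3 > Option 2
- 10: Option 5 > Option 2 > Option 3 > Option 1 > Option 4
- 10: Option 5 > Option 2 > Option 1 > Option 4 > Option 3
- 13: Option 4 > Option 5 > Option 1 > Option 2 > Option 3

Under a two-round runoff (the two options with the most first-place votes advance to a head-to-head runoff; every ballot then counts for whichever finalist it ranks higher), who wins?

Option 5

Round 1 first-place votes: Option 1 0, Option 2 0, Option 3 11, Option 4 23, Option 5 20. Option 4 and Option 5 advance.
Runoff: Option 4 is ranked above Option 5 on 23 ballots, Option 5 above Option 4 on 31.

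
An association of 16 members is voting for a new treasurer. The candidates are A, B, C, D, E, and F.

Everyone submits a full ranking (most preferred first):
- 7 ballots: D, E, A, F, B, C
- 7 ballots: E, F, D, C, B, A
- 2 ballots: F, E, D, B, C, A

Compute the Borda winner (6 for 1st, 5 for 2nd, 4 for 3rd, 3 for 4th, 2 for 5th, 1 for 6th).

E

A: 7×4 + 7×1 + 2×1 = 37
B: 7×2 + 7×2 + 2×3 = 34
C: 7×1 + 7×3 + 2×2 = 32
D: 7×6 + 7×4 + 2×4 = 78
E: 7×5 + 7×6 + 2×5 = 87
F: 7×3 + 7×5 + 2×6 = 68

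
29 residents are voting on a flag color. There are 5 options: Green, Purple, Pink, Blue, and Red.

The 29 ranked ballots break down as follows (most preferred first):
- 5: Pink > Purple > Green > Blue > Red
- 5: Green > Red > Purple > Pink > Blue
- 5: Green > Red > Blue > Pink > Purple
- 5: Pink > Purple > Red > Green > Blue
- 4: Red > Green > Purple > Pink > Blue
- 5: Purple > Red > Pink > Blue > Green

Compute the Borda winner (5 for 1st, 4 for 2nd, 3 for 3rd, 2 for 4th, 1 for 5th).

Red

Green: 5×3 + 5×5 + 5×5 + 5×2 + 4×4 + 5×1 = 96
Purple: 5×4 + 5×3 + 5×1 + 5×4 + 4×3 + 5×5 = 97
Pink: 5×5 + 5×2 + 5×2 + 5×5 + 4×2 + 5×3 = 93
Blue: 5×2 + 5×1 + 5×3 + 5×1 + 4×1 + 5×2 = 49
Red: 5×1 + 5×4 + 5×4 + 5×3 + 4×5 + 5×4 = 100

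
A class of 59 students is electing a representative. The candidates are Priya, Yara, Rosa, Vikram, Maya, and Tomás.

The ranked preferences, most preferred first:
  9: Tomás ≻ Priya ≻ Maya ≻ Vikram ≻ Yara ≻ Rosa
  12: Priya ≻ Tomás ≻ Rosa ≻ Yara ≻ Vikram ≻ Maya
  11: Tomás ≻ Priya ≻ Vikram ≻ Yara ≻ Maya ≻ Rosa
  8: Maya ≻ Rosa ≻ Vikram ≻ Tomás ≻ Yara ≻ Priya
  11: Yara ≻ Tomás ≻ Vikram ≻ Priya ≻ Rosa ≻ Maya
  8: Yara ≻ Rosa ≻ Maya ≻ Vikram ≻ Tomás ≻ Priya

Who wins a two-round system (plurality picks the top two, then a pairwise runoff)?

Tomás

Round 1 first-place votes: Priya 12, Yara 19, Rosa 0, Vikram 0, Maya 8, Tomás 20. Tomás and Yara advance.
Runoff: Tomás is ranked above Yara on 40 ballots, Yara above Tomás on 19.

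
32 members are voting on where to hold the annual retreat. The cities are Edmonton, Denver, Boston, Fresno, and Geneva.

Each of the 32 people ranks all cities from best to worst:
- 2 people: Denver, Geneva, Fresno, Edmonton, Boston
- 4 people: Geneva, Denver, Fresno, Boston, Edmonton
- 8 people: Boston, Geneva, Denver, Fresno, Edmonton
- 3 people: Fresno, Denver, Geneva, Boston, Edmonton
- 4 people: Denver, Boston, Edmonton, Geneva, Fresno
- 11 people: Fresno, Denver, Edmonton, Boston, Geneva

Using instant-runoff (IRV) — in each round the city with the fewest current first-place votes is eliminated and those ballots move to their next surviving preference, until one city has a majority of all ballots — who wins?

Denver

Round 1: Edmonton 0, Denver 6, Boston 8, Fresno 14, Geneva 4. Edmonton eliminated.
Round 2: Denver 6, Boston 8, Fresno 14, Geneva 4. Geneva eliminated.
Round 3: Denver 10, Boston 8, Fresno 14. Boston eliminated.
Round 4: Denver 18, Fresno 14. Denver has a majority (≥17).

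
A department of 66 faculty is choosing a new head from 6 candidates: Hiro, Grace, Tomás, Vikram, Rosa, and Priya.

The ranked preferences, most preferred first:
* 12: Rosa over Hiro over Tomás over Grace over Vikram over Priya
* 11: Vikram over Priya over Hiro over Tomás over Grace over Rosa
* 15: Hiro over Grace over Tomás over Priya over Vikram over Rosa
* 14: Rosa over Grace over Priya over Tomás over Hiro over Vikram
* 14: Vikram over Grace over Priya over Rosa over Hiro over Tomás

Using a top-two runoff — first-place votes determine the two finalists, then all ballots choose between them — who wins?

Vikram

Round 1 first-place votes: Hiro 15, Grace 0, Tomás 0, Vikram 25, Rosa 26, Priya 0. Rosa and Vikram advance.
Runoff: Rosa is ranked above Vikram on 26 ballots, Vikram above Rosa on 40.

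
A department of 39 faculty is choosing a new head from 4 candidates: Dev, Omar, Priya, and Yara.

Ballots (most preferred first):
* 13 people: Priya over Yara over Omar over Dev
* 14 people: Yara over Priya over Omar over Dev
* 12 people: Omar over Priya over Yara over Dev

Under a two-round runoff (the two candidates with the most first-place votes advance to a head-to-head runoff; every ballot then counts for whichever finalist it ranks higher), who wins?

Priya

Round 1 first-place votes: Dev 0, Omar 12, Priya 13, Yara 14. Yara and Priya advance.
Runoff: Yara is ranked above Priya on 14 ballots, Priya above Yara on 25.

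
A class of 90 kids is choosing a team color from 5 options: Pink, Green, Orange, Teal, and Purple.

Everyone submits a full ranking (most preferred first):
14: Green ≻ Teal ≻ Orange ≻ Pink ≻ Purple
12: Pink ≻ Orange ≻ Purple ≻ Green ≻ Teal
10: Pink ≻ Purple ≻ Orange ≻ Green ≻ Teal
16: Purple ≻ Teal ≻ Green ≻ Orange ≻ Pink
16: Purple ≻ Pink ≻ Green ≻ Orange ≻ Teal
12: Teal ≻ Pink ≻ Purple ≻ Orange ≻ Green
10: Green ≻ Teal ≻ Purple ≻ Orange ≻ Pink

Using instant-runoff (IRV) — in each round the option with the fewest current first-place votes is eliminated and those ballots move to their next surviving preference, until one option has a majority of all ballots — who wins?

Round 1: Pink 22, Green 24, Orange 0, Teal 12, Purple 32. Orange eliminated.
Round 2: Pink 22, Green 24, Teal 12, Purple 32. Teal eliminated.
Round 3: Pink 34, Green 24, Purple 32. Green eliminated.
Round 4: Pink 48, Purple 42. Pink has a majority (≥46).

Pink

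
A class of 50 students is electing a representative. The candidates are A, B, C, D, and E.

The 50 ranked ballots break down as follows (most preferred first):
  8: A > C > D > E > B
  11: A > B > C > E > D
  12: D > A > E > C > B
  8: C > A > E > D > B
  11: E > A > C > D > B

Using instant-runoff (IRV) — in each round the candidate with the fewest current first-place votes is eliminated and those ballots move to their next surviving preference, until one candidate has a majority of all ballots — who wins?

A

Round 1: A 19, B 0, C 8, D 12, E 11. B eliminated.
Round 2: A 19, C 8, D 12, E 11. C eliminated.
Round 3: A 27, D 12, E 11. A has a majority (≥26).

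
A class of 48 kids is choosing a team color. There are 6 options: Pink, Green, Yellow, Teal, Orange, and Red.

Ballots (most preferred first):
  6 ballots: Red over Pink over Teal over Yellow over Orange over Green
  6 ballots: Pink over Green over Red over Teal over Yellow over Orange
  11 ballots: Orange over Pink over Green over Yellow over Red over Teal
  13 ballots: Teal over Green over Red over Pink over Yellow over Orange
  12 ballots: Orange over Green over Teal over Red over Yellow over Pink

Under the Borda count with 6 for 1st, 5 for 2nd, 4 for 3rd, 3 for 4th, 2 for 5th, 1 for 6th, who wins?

Pink: 6×5 + 6×6 + 11×5 + 13×3 + 12×1 = 172
Green: 6×1 + 6×5 + 11×4 + 13×5 + 12×5 = 205
Yellow: 6×3 + 6×2 + 11×3 + 13×2 + 12×2 = 113
Teal: 6×4 + 6×3 + 11×1 + 13×6 + 12×4 = 179
Orange: 6×2 + 6×1 + 11×6 + 13×1 + 12×6 = 169
Red: 6×6 + 6×4 + 11×2 + 13×4 + 12×3 = 170

Green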